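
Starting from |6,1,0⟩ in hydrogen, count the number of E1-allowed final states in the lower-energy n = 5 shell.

E1 requires Δl = ±1, so l_f ∈ {0, 2}; with 0 ≤ l_f ≤ n_f−1 = 4, the allowed l_f values are {0, 2}.
For l_f = 0: m_f ∈ {m_i−1, m_i, m_i+1} ∩ [−0, 0] = {0} → 1 state.
For l_f = 2: m_f ∈ {m_i−1, m_i, m_i+1} ∩ [−2, 2] = {-1, 0, 1} → 3 states.
Total: 4.

4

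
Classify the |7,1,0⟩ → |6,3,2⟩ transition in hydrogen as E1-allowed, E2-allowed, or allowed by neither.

Δl = 3 − 1 = +2; l_i + l_f = 4.
Δm_l = +2.
E1 (Δl = ±1, |Δm_l| ≤ 1): not satisfied.
E2 (Δl = 0,±2, l_i+l_f ≥ 2, |Δm_l| ≤ 2): satisfied.

E2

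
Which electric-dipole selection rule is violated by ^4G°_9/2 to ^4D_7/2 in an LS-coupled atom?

the ΔL = 0, ±1 rule

Parity must change: odd → even — satisfied.
ΔS = 0: S: 3/2 → 3/2 — satisfied.
ΔL = 0, ±1 (not L=0↔0): L: 4 → 2, ΔL = -2 — violated.
ΔJ = 0, ±1 (not J=0↔0): J: 9/2 → 7/2, ΔJ = -1 — satisfied.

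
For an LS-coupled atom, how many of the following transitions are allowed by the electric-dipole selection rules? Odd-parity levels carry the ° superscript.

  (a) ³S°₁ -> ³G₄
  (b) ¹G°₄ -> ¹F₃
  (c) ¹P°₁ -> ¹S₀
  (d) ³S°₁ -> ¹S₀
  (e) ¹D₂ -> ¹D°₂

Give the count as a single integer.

3

(a) forbidden (ΔL, ΔJ fail)
(b) allowed
(c) allowed
(d) forbidden (ΔS, ΔL fail)
(e) allowed
Total allowed: 3 of 5.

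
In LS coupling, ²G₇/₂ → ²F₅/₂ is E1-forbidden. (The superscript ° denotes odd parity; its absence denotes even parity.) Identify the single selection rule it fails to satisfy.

parity

Reading off the term symbols: S 1/2→1/2, L 4→3, J 7/2→5/2, parity even→even.
ΔS = 0: S: 1/2 → 1/2 — passes.
Parity must change: even → even — fails.
ΔJ = 0, ±1 (not J=0↔0): J: 7/2 → 5/2, ΔJ = -1 — passes.
ΔL = 0, ±1 (not L=0↔0): L: 4 → 3, ΔL = -1 — passes.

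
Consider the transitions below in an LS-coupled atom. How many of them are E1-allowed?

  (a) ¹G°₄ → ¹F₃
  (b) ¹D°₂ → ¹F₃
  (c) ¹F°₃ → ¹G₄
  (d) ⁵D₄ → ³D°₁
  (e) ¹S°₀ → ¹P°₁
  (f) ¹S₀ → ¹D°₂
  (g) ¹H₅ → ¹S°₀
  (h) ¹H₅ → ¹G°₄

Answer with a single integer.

(a) allowed
(b) allowed
(c) allowed
(d) forbidden (ΔS, ΔJ fail)
(e) forbidden (parity fails)
(f) forbidden (ΔL, ΔJ fail)
(g) forbidden (ΔL, ΔJ fail)
(h) allowed
Total allowed: 4 of 8.

4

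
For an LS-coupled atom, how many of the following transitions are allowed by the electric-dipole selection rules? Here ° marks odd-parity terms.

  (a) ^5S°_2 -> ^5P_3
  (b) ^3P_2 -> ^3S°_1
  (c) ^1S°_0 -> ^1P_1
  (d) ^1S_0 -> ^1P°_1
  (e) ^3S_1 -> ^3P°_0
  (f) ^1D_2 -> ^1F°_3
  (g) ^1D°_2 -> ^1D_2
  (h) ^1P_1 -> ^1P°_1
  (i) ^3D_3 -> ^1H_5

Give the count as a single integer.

8

(a) allowed
(b) allowed
(c) allowed
(d) allowed
(e) allowed
(f) allowed
(g) allowed
(h) allowed
(i) forbidden (parity, ΔS, ΔL, ΔJ fail)
Total allowed: 8 of 9.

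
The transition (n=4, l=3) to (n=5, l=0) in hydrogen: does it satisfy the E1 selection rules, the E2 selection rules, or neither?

Δl = 0 − 3 = -3; l_i + l_f = 3.
E1 (Δl = ±1): not satisfied.
E2 (Δl = 0,±2, l_i+l_f ≥ 2): not satisfied.

neither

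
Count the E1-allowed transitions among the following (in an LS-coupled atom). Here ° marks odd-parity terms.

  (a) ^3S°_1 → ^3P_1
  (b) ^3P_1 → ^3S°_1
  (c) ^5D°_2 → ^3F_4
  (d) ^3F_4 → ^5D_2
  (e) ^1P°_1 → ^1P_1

3

(a) allowed
(b) allowed
(c) forbidden (ΔS, ΔJ fail)
(d) forbidden (parity, ΔS, ΔJ fail)
(e) allowed
Total allowed: 3 of 5.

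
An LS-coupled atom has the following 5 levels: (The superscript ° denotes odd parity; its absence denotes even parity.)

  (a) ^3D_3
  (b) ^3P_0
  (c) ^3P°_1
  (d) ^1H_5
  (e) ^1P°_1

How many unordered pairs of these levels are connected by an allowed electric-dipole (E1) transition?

1

(a)–(b): forbidden (parity, ΔJ).
(a)–(c): forbidden (ΔJ).
(a)–(d): forbidden (parity, ΔS, ΔL, ΔJ).
(a)–(e): forbidden (ΔS, ΔJ).
(b)–(c): allowed.
(b)–(d): forbidden (parity, ΔS, ΔL, ΔJ).
(b)–(e): forbidden (ΔS).
(c)–(d): forbidden (ΔS, ΔL, ΔJ).
(c)–(e): forbidden (parity, ΔS).
(d)–(e): forbidden (ΔL, ΔJ).
Allowed pairs: 1 of 10.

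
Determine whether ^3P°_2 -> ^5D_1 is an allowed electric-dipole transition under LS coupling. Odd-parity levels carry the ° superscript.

forbidden

ΔJ = 0, ±1 (not J=0↔0): J: 2 → 1, ΔJ = -1 — ok.
ΔL = 0, ±1 (not L=0↔0): L: 1 → 2, ΔL = +1 — ok.
ΔS = 0: S: 1 → 2 — fails.
Parity must change: odd → even — ok.
Rule(s) violated: ΔS.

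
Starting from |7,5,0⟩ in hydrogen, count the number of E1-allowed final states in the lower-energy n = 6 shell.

3

E1 requires Δl = ±1, so l_f ∈ {4, 6}; with 0 ≤ l_f ≤ n_f−1 = 5, the allowed l_f values are {4}.
For l_f = 4: m_f ∈ {m_i−1, m_i, m_i+1} ∩ [−4, 4] = {-1, 0, 1} → 3 states.
Total: 3.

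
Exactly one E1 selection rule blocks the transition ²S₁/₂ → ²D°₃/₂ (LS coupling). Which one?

Reading off the term symbols: S 1/2→1/2, L 0→2, J 1/2→3/2, parity even→odd.
Parity must change: even → odd — ok.
ΔS = 0: S: 1/2 → 1/2 — ok.
ΔL = 0, ±1 (not L=0↔0): L: 0 → 2, ΔL = +2 — fails.
ΔJ = 0, ±1 (not J=0↔0): J: 1/2 → 3/2, ΔJ = +1 — ok.

the ΔL = 0, ±1 rule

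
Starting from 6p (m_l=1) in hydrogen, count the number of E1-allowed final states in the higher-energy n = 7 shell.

4

E1 requires Δl = ±1, so l_f ∈ {0, 2}; with 0 ≤ l_f ≤ n_f−1 = 6, the allowed l_f values are {0, 2}.
For l_f = 0: m_f ∈ {m_i−1, m_i, m_i+1} ∩ [−0, 0] = {0} → 1 state.
For l_f = 2: m_f ∈ {m_i−1, m_i, m_i+1} ∩ [−2, 2] = {0, 1, 2} → 3 states.
Total: 4.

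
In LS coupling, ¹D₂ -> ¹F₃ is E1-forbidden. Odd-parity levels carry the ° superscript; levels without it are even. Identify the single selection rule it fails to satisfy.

parity

Reading off the term symbols: S 0→0, L 2→3, J 2→3, parity even→even.
Parity must change: even → even — ✗.
ΔS = 0: S: 0 → 0 — ✓.
ΔL = 0, ±1 (not L=0↔0): L: 2 → 3, ΔL = +1 — ✓.
ΔJ = 0, ±1 (not J=0↔0): J: 2 → 3, ΔJ = +1 — ✓.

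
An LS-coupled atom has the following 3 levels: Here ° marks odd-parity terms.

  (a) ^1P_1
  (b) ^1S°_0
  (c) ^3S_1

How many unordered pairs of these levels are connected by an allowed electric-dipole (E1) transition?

1

(a)–(b): allowed.
(a)–(c): forbidden (parity, ΔS).
(b)–(c): forbidden (ΔS, ΔL).
Allowed pairs: 1 of 3.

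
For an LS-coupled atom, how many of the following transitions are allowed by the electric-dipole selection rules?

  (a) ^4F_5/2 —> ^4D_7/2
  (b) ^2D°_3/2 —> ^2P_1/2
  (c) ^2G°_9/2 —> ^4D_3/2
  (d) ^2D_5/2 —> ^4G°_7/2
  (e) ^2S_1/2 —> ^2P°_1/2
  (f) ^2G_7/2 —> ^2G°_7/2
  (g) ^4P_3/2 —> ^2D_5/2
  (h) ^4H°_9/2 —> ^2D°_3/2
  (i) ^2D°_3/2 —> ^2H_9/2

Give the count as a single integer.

(a) forbidden (parity fails)
(b) allowed
(c) forbidden (ΔS, ΔL, ΔJ fail)
(d) forbidden (ΔS, ΔL fail)
(e) allowed
(f) allowed
(g) forbidden (parity, ΔS fail)
(h) forbidden (parity, ΔS, ΔL, ΔJ fail)
(i) forbidden (ΔL, ΔJ fail)
Total allowed: 3 of 9.

3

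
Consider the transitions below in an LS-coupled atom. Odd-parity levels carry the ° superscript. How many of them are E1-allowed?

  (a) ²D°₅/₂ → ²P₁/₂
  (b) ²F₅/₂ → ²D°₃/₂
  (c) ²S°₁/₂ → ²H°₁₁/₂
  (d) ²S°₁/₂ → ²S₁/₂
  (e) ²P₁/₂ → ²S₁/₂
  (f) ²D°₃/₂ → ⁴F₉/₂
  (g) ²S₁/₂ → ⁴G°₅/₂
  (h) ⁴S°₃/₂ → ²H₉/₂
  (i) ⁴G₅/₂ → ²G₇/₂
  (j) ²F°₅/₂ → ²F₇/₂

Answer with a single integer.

2

(a) forbidden (ΔJ fails)
(b) allowed
(c) forbidden (parity, ΔL, ΔJ fail)
(d) forbidden (ΔL fails)
(e) forbidden (parity fails)
(f) forbidden (ΔS, ΔJ fail)
(g) forbidden (ΔS, ΔL, ΔJ fail)
(h) forbidden (ΔS, ΔL, ΔJ fail)
(i) forbidden (parity, ΔS fail)
(j) allowed
Total allowed: 2 of 10.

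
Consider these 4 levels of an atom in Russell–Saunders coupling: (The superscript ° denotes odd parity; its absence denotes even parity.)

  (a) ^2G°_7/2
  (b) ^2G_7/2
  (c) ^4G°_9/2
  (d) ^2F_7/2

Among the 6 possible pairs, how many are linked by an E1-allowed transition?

2

(a)–(b): allowed.
(a)–(c): forbidden (parity, ΔS).
(a)–(d): allowed.
(b)–(c): forbidden (ΔS).
(b)–(d): forbidden (parity).
(c)–(d): forbidden (ΔS).
Allowed pairs: 2 of 6.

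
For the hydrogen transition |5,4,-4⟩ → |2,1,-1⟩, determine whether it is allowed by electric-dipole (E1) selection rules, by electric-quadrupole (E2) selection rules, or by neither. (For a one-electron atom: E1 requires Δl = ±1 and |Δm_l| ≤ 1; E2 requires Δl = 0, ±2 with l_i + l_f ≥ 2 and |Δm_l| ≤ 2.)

neither

Δl = 1 − 4 = -3; l_i + l_f = 5.
Δm_l = +3.
E1 (Δl = ±1, |Δm_l| ≤ 1): not satisfied.
E2 (Δl = 0,±2, l_i+l_f ≥ 2, |Δm_l| ≤ 2): not satisfied.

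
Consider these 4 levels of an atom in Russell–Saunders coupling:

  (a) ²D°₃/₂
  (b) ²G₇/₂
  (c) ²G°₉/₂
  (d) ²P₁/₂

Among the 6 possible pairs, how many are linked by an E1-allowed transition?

(a)–(b): forbidden (ΔL, ΔJ).
(a)–(c): forbidden (parity, ΔL, ΔJ).
(a)–(d): allowed.
(b)–(c): allowed.
(b)–(d): forbidden (parity, ΔL, ΔJ).
(c)–(d): forbidden (ΔL, ΔJ).
Allowed pairs: 2 of 6.

2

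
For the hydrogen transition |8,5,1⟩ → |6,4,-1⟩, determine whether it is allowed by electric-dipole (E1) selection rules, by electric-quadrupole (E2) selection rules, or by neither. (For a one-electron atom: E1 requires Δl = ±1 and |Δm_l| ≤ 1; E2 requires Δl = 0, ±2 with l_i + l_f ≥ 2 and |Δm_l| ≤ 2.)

neither

Δl = 4 − 5 = -1; l_i + l_f = 9.
Δm_l = -2.
E1 (Δl = ±1, |Δm_l| ≤ 1): not satisfied.
E2 (Δl = 0,±2, l_i+l_f ≥ 2, |Δm_l| ≤ 2): not satisfied.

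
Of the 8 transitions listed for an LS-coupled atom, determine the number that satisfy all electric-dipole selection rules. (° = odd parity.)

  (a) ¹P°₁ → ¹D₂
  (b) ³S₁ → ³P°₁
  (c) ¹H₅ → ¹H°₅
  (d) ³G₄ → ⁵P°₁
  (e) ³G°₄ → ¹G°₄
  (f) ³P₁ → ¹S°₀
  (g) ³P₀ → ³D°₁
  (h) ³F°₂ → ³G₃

5

(a) allowed
(b) allowed
(c) allowed
(d) forbidden (ΔS, ΔL, ΔJ fail)
(e) forbidden (parity, ΔS fail)
(f) forbidden (ΔS fails)
(g) allowed
(h) allowed
Total allowed: 5 of 8.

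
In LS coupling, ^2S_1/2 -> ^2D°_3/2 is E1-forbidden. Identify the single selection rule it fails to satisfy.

Parity must change: even → odd — passes.
ΔL = 0, ±1 (not L=0↔0): L: 0 → 2, ΔL = +2 — fails.
ΔS = 0: S: 1/2 → 1/2 — passes.
ΔJ = 0, ±1 (not J=0↔0): J: 1/2 → 3/2, ΔJ = +1 — passes.

the ΔL = 0, ±1 rule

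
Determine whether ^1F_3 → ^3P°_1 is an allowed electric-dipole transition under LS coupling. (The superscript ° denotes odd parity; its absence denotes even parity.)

Initial level: S=0, L=3, J=3, parity even. Final level: S=1, L=1, J=1, parity odd.
Parity must change: even → odd — passes.
ΔS = 0: S: 0 → 1 — fails.
ΔL = 0, ±1 (not L=0↔0): L: 3 → 1, ΔL = -2 — fails.
ΔJ = 0, ±1 (not J=0↔0): J: 3 → 1, ΔJ = -2 — fails.
Rule(s) violated: ΔS, ΔL, ΔJ.

forbidden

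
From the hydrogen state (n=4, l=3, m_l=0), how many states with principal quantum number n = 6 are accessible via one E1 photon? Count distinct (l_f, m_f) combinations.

E1 requires Δl = ±1, so l_f ∈ {2, 4}; with 0 ≤ l_f ≤ n_f−1 = 5, the allowed l_f values are {2, 4}.
For l_f = 2: m_f ∈ {m_i−1, m_i, m_i+1} ∩ [−2, 2] = {-1, 0, 1} → 3 states.
For l_f = 4: m_f ∈ {m_i−1, m_i, m_i+1} ∩ [−4, 4] = {-1, 0, 1} → 3 states.
Total: 6.

6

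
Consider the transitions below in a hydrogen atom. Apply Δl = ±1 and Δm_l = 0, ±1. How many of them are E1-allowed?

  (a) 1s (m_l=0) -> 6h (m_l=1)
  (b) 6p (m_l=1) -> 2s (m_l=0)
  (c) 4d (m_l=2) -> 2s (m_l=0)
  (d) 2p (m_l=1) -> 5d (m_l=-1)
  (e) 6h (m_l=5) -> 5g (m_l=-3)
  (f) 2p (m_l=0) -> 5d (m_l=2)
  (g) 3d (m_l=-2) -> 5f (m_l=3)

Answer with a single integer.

(a) forbidden — Δl = +5 (E1 requires Δl = ±1)
(b) allowed
(c) forbidden — Δl = -2 (E1 requires Δl = ±1); Δm_l = -2 (E1 requires Δm_l = 0, ±1)
(d) forbidden — Δm_l = -2 (E1 requires Δm_l = 0, ±1)
(e) forbidden — Δm_l = -8 (E1 requires Δm_l = 0, ±1)
(f) forbidden — Δm_l = +2 (E1 requires Δm_l = 0, ±1)
(g) forbidden — Δm_l = +5 (E1 requires Δm_l = 0, ±1)
Total allowed: 1 of 7.

1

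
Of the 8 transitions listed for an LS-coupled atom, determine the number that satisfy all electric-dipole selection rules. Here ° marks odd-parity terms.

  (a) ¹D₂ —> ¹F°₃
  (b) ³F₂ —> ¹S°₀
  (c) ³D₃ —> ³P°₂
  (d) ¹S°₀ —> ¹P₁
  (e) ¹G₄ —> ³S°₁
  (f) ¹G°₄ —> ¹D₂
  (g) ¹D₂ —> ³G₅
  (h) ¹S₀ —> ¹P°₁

4

(a) allowed
(b) forbidden (ΔS, ΔL, ΔJ fail)
(c) allowed
(d) allowed
(e) forbidden (ΔS, ΔL, ΔJ fail)
(f) forbidden (ΔL, ΔJ fail)
(g) forbidden (parity, ΔS, ΔL, ΔJ fail)
(h) allowed
Total allowed: 4 of 8.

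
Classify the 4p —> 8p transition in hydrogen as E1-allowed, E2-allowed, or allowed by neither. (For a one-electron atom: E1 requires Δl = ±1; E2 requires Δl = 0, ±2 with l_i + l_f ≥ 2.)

Δl = 1 − 1 = +0; l_i + l_f = 2.
E1 (Δl = ±1): not satisfied.
E2 (Δl = 0,±2, l_i+l_f ≥ 2): satisfied.

E2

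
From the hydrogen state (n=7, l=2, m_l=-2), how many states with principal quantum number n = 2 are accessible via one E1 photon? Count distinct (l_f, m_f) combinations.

1

E1 requires Δl = ±1, so l_f ∈ {1, 3}; with 0 ≤ l_f ≤ n_f−1 = 1, the allowed l_f values are {1}.
For l_f = 1: m_f ∈ {m_i−1, m_i, m_i+1} ∩ [−1, 1] = {-1} → 1 state.
Total: 1.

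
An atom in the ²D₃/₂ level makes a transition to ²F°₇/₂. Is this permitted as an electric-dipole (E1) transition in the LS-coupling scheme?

forbidden

Reading off the term symbols: S 1/2→1/2, L 2→3, J 3/2→7/2, parity even→odd.
Parity must change: even → odd — ✓.
ΔS = 0: S: 1/2 → 1/2 — ✓.
ΔL = 0, ±1 (not L=0↔0): L: 2 → 3, ΔL = +1 — ✓.
ΔJ = 0, ±1 (not J=0↔0): J: 3/2 → 7/2, ΔJ = +2 — ✗.
Rule(s) violated: ΔJ.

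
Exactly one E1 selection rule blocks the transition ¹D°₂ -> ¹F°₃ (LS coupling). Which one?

Reading off the term symbols: S 0→0, L 2→3, J 2→3, parity odd→odd.
Parity must change: odd → odd — fails.
ΔL = 0, ±1 (not L=0↔0): L: 2 → 3, ΔL = +1 — ok.
ΔS = 0: S: 0 → 0 — ok.
ΔJ = 0, ±1 (not J=0↔0): J: 2 → 3, ΔJ = +1 — ok.

parity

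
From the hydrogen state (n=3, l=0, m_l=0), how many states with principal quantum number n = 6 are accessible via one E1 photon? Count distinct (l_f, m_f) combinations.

E1 requires Δl = ±1, so l_f ∈ {-1, 1}; with 0 ≤ l_f ≤ n_f−1 = 5, the allowed l_f values are {1}.
For l_f = 1: m_f ∈ {m_i−1, m_i, m_i+1} ∩ [−1, 1] = {-1, 0, 1} → 3 states.
Total: 3.

3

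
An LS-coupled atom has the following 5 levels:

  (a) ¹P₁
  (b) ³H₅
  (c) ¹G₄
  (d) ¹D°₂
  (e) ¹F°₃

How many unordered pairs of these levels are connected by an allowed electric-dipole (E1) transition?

2

(a)–(b): forbidden (parity, ΔS, ΔL, ΔJ).
(a)–(c): forbidden (parity, ΔL, ΔJ).
(a)–(d): allowed.
(a)–(e): forbidden (ΔL, ΔJ).
(b)–(c): forbidden (parity, ΔS).
(b)–(d): forbidden (ΔS, ΔL, ΔJ).
(b)–(e): forbidden (ΔS, ΔL, ΔJ).
(c)–(d): forbidden (ΔL, ΔJ).
(c)–(e): allowed.
(d)–(e): forbidden (parity).
Allowed pairs: 2 of 10.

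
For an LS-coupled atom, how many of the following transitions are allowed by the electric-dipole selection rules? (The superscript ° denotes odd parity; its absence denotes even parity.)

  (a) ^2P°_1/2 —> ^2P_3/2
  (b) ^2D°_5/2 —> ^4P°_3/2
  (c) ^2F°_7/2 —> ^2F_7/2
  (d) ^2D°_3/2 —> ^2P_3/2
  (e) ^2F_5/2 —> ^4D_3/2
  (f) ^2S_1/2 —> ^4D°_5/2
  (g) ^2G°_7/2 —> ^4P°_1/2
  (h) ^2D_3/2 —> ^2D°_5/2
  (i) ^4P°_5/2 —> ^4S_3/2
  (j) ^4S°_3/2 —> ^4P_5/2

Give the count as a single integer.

6

(a) allowed
(b) forbidden (parity, ΔS fail)
(c) allowed
(d) allowed
(e) forbidden (parity, ΔS fail)
(f) forbidden (ΔS, ΔL, ΔJ fail)
(g) forbidden (parity, ΔS, ΔL, ΔJ fail)
(h) allowed
(i) allowed
(j) allowed
Total allowed: 6 of 10.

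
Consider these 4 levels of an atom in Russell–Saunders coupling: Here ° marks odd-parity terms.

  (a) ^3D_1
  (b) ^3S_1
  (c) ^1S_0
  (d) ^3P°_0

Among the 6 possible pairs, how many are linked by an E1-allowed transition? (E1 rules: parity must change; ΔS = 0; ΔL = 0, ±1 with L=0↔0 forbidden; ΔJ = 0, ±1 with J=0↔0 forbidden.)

2

(a)–(b): forbidden (parity, ΔL).
(a)–(c): forbidden (parity, ΔS, ΔL).
(a)–(d): allowed.
(b)–(c): forbidden (parity, ΔS, ΔL).
(b)–(d): allowed.
(c)–(d): forbidden (ΔS, ΔJ).
Allowed pairs: 2 of 6.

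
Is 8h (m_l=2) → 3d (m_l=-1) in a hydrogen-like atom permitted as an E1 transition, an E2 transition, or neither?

Δl = 2 − 5 = -3; l_i + l_f = 7.
Δm_l = -3.
E1 (Δl = ±1, |Δm_l| ≤ 1): not satisfied.
E2 (Δl = 0,±2, l_i+l_f ≥ 2, |Δm_l| ≤ 2): not satisfied.

neither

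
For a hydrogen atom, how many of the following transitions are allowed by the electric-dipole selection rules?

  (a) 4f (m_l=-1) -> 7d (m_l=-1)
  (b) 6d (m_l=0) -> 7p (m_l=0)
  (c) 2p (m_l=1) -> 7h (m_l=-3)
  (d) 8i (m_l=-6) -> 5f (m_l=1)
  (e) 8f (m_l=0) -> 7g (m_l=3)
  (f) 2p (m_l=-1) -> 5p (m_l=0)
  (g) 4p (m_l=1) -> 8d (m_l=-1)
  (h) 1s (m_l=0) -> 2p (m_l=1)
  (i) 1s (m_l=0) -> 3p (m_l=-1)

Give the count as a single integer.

(a) allowed
(b) allowed
(c) forbidden — Δl = +4 (E1 requires Δl = ±1); Δm_l = -4 (E1 requires Δm_l = 0, ±1)
(d) forbidden — Δl = -3 (E1 requires Δl = ±1); Δm_l = +7 (E1 requires Δm_l = 0, ±1)
(e) forbidden — Δm_l = +3 (E1 requires Δm_l = 0, ±1)
(f) forbidden — Δl = +0 (E1 requires Δl = ±1)
(g) forbidden — Δm_l = -2 (E1 requires Δm_l = 0, ±1)
(h) allowed
(i) allowed
Total allowed: 4 of 9.

4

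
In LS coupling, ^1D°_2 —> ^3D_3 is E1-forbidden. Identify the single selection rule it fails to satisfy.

Initial level: S=0, L=2, J=2, parity odd. Final level: S=1, L=2, J=3, parity even.
ΔJ = 0, ±1 (not J=0↔0): J: 2 → 3, ΔJ = +1 — ✓.
ΔS = 0: S: 0 → 1 — ✗.
ΔL = 0, ±1 (not L=0↔0): L: 2 → 2, ΔL = +0 — ✓.
Parity must change: odd → even — ✓.

the ΔS = 0 rule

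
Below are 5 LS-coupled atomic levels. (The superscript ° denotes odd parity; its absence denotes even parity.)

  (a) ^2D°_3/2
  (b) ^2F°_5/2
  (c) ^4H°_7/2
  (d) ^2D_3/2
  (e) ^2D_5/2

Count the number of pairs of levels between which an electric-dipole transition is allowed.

4

(a)–(b): forbidden (parity).
(a)–(c): forbidden (parity, ΔS, ΔL, ΔJ).
(a)–(d): allowed.
(a)–(e): allowed.
(b)–(c): forbidden (parity, ΔS, ΔL).
(b)–(d): allowed.
(b)–(e): allowed.
(c)–(d): forbidden (ΔS, ΔL, ΔJ).
(c)–(e): forbidden (ΔS, ΔL).
(d)–(e): forbidden (parity).
Allowed pairs: 4 of 10.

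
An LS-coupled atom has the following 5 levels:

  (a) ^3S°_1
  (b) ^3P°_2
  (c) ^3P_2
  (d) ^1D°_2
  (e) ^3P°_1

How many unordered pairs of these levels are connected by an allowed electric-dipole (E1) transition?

3

(a)–(b): forbidden (parity).
(a)–(c): allowed.
(a)–(d): forbidden (parity, ΔS, ΔL).
(a)–(e): forbidden (parity).
(b)–(c): allowed.
(b)–(d): forbidden (parity, ΔS).
(b)–(e): forbidden (parity).
(c)–(d): forbidden (ΔS).
(c)–(e): allowed.
(d)–(e): forbidden (parity, ΔS).
Allowed pairs: 3 of 10.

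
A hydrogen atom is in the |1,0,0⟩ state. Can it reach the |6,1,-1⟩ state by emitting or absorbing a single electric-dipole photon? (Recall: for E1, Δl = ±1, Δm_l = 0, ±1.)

allowed

l: 0 → 1 (Δl = +1). Δl = ±1 satisfied.
m_l: 0 → -1 (Δm_l = -1). |Δm_l| ≤ 1 satisfied.
All E1 selection rules are satisfied.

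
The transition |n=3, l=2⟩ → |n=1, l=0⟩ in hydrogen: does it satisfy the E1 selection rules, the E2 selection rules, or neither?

Δl = 0 − 2 = -2; l_i + l_f = 2.
E1 (Δl = ±1): not satisfied.
E2 (Δl = 0,±2, l_i+l_f ≥ 2): satisfied.

E2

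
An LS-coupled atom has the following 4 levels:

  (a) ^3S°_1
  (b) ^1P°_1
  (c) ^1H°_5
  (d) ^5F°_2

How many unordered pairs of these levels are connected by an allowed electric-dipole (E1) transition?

0

(a)–(b): forbidden (parity, ΔS).
(a)–(c): forbidden (parity, ΔS, ΔL, ΔJ).
(a)–(d): forbidden (parity, ΔS, ΔL).
(b)–(c): forbidden (parity, ΔL, ΔJ).
(b)–(d): forbidden (parity, ΔS, ΔL).
(c)–(d): forbidden (parity, ΔS, ΔL, ΔJ).
Allowed pairs: 0 of 6.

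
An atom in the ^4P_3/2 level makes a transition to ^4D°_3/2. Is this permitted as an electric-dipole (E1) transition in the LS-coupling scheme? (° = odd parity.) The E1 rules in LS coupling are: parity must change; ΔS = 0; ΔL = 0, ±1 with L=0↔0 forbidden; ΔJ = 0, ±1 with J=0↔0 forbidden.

Initial level: S=3/2, L=1, J=3/2, parity even. Final level: S=3/2, L=2, J=3/2, parity odd.
ΔL = 0, ±1 (not L=0↔0): L: 1 → 2, ΔL = +1 — passes.
ΔJ = 0, ±1 (not J=0↔0): J: 3/2 → 3/2, ΔJ = +0 — passes.
ΔS = 0: S: 3/2 → 3/2 — passes.
Parity must change: even → odd — passes.
All four E1 rules are satisfied.

allowed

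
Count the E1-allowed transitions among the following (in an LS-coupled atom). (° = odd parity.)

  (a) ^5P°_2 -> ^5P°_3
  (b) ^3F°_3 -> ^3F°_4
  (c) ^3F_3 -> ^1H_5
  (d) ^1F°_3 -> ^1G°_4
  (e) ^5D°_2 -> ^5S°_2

(a) forbidden (parity fails)
(b) forbidden (parity fails)
(c) forbidden (parity, ΔS, ΔL, ΔJ fail)
(d) forbidden (parity fails)
(e) forbidden (parity, ΔL fail)
Total allowed: 0 of 5.

0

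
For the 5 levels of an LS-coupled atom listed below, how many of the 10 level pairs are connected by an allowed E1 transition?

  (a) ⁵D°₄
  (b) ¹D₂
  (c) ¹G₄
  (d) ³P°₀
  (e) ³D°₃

0

(a)–(b): forbidden (ΔS, ΔJ).
(a)–(c): forbidden (ΔS, ΔL).
(a)–(d): forbidden (parity, ΔS, ΔJ).
(a)–(e): forbidden (parity, ΔS).
(b)–(c): forbidden (parity, ΔL, ΔJ).
(b)–(d): forbidden (ΔS, ΔJ).
(b)–(e): forbidden (ΔS).
(c)–(d): forbidden (ΔS, ΔL, ΔJ).
(c)–(e): forbidden (ΔS, ΔL).
(d)–(e): forbidden (parity, ΔJ).
Allowed pairs: 0 of 10.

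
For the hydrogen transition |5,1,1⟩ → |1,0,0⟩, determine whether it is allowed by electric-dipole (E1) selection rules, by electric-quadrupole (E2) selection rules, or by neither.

E1

Δl = 0 − 1 = -1; l_i + l_f = 1.
Δm_l = -1.
E1 (Δl = ±1, |Δm_l| ≤ 1): satisfied.
E2 (Δl = 0,±2, l_i+l_f ≥ 2, |Δm_l| ≤ 2): not satisfied.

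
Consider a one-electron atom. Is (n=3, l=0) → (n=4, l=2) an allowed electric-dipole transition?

Initial l = 0, final l = 2, so Δl = +2. E1 requires Δl = ±1: ✗.
The transition is electric-dipole forbidden.

forbidden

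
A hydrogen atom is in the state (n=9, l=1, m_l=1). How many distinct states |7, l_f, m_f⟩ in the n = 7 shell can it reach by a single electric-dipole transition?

4

E1 requires Δl = ±1, so l_f ∈ {0, 2}; with 0 ≤ l_f ≤ n_f−1 = 6, the allowed l_f values are {0, 2}.
For l_f = 0: m_f ∈ {m_i−1, m_i, m_i+1} ∩ [−0, 0] = {0} → 1 state.
For l_f = 2: m_f ∈ {m_i−1, m_i, m_i+1} ∩ [−2, 2] = {0, 1, 2} → 3 states.
Total: 4.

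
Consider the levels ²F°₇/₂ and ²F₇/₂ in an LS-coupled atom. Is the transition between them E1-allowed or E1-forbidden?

allowed

ΔJ = 0, ±1 (not J=0↔0): J: 7/2 → 7/2, ΔJ = +0 — passes.
ΔL = 0, ±1 (not L=0↔0): L: 3 → 3, ΔL = +0 — passes.
Parity must change: odd → even — passes.
ΔS = 0: S: 1/2 → 1/2 — passes.
All four E1 rules are satisfied.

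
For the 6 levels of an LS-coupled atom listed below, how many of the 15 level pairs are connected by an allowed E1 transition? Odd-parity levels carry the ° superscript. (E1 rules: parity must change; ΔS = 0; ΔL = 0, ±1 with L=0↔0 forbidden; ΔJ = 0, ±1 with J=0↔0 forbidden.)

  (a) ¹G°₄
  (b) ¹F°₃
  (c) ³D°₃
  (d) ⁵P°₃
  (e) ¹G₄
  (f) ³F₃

3

(a)–(b): forbidden (parity).
(a)–(c): forbidden (parity, ΔS, ΔL).
(a)–(d): forbidden (parity, ΔS, ΔL).
(a)–(e): allowed.
(a)–(f): forbidden (ΔS).
(b)–(c): forbidden (parity, ΔS).
(b)–(d): forbidden (parity, ΔS, ΔL).
(b)–(e): allowed.
(b)–(f): forbidden (ΔS).
(c)–(d): forbidden (parity, ΔS).
(c)–(e): forbidden (ΔS, ΔL).
(c)–(f): allowed.
(d)–(e): forbidden (ΔS, ΔL).
(d)–(f): forbidden (ΔS, ΔL).
(e)–(f): forbidden (parity, ΔS).
Allowed pairs: 3 of 15.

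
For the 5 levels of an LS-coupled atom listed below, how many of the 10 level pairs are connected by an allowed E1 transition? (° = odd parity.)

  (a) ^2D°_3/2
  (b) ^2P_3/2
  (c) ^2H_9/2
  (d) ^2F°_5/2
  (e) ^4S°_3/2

1

(a)–(b): allowed.
(a)–(c): forbidden (ΔL, ΔJ).
(a)–(d): forbidden (parity).
(a)–(e): forbidden (parity, ΔS, ΔL).
(b)–(c): forbidden (parity, ΔL, ΔJ).
(b)–(d): forbidden (ΔL).
(b)–(e): forbidden (ΔS).
(c)–(d): forbidden (ΔL, ΔJ).
(c)–(e): forbidden (ΔS, ΔL, ΔJ).
(d)–(e): forbidden (parity, ΔS, ΔL).
Allowed pairs: 1 of 10.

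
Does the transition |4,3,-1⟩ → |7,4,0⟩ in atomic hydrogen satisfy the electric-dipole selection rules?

l: 3 → 4 (Δl = +1). Δl = ±1 passes.
Δm_l = 0 − (-1) = +1. E1 requires Δm_l = 0, ±1: passes.
All E1 selection rules are satisfied.

allowed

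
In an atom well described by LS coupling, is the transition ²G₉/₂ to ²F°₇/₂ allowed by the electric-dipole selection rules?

Initial level: S=1/2, L=4, J=9/2, parity even. Final level: S=1/2, L=3, J=7/2, parity odd.
Parity must change: even → odd — passes.
ΔS = 0: S: 1/2 → 1/2 — passes.
ΔL = 0, ±1 (not L=0↔0): L: 4 → 3, ΔL = -1 — passes.
ΔJ = 0, ±1 (not J=0↔0): J: 9/2 → 7/2, ΔJ = -1 — passes.
All four E1 rules are satisfied.

allowed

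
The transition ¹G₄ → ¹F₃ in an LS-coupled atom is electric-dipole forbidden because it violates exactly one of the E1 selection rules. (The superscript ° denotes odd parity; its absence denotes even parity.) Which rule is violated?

parity

Parity must change: even → even — fails.
ΔS = 0: S: 0 → 0 — passes.
ΔL = 0, ±1 (not L=0↔0): L: 4 → 3, ΔL = -1 — passes.
ΔJ = 0, ±1 (not J=0↔0): J: 4 → 3, ΔJ = -1 — passes.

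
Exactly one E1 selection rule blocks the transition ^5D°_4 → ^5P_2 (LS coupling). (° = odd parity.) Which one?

Reading off the term symbols: S 2→2, L 2→1, J 4→2, parity odd→even.
Parity must change: odd → even — ok.
ΔL = 0, ±1 (not L=0↔0): L: 2 → 1, ΔL = -1 — ok.
ΔS = 0: S: 2 → 2 — ok.
ΔJ = 0, ±1 (not J=0↔0): J: 4 → 2, ΔJ = -2 — fails.

the ΔJ = 0, ±1 rule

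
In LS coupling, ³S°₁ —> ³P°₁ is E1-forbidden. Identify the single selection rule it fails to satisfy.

parity

Parity must change: odd → odd — ✗.
ΔS = 0: S: 1 → 1 — ✓.
ΔL = 0, ±1 (not L=0↔0): L: 0 → 1, ΔL = +1 — ✓.
ΔJ = 0, ±1 (not J=0↔0): J: 1 → 1, ΔJ = +0 — ✓.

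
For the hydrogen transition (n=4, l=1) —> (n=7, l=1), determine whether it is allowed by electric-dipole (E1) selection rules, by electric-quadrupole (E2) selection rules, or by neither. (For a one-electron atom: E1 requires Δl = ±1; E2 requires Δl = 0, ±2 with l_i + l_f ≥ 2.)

Δl = 1 − 1 = +0; l_i + l_f = 2.
E1 (Δl = ±1): not satisfied.
E2 (Δl = 0,±2, l_i+l_f ≥ 2): satisfied.

E2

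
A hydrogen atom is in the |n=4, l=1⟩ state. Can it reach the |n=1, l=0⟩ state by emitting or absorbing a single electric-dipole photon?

l: 1 → 0 (Δl = -1). Δl = ±1 passes.
All E1 selection rules are satisfied.

allowed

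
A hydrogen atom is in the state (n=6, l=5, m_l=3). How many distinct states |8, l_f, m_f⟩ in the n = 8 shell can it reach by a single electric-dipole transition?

E1 requires Δl = ±1, so l_f ∈ {4, 6}; with 0 ≤ l_f ≤ n_f−1 = 7, the allowed l_f values are {4, 6}.
For l_f = 4: m_f ∈ {m_i−1, m_i, m_i+1} ∩ [−4, 4] = {2, 3, 4} → 3 states.
For l_f = 6: m_f ∈ {m_i−1, m_i, m_i+1} ∩ [−6, 6] = {2, 3, 4} → 3 states.
Total: 6.

6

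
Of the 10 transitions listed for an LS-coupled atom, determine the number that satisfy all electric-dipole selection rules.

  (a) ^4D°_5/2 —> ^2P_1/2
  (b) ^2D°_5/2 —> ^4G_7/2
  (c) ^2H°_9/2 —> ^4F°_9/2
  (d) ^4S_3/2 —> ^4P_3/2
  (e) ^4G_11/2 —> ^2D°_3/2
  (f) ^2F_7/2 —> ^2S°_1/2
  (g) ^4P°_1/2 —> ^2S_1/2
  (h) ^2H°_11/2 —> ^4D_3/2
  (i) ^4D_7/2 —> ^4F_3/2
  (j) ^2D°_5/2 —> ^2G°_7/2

(a) forbidden (ΔS, ΔJ fail)
(b) forbidden (ΔS, ΔL fail)
(c) forbidden (parity, ΔS, ΔL fail)
(d) forbidden (parity fails)
(e) forbidden (ΔS, ΔL, ΔJ fail)
(f) forbidden (ΔL, ΔJ fail)
(g) forbidden (ΔS fails)
(h) forbidden (ΔS, ΔL, ΔJ fail)
(i) forbidden (parity, ΔJ fail)
(j) forbidden (parity, ΔL fail)
Total allowed: 0 of 10.

0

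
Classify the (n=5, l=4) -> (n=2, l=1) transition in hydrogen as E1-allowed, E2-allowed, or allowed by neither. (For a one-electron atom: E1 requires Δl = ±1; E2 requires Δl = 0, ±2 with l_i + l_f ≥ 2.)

Δl = 1 − 4 = -3; l_i + l_f = 5.
E1 (Δl = ±1): not satisfied.
E2 (Δl = 0,±2, l_i+l_f ≥ 2): not satisfied.

neither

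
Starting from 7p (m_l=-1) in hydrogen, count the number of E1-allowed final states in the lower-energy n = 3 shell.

E1 requires Δl = ±1, so l_f ∈ {0, 2}; with 0 ≤ l_f ≤ n_f−1 = 2, the allowed l_f values are {0, 2}.
For l_f = 0: m_f ∈ {m_i−1, m_i, m_i+1} ∩ [−0, 0] = {0} → 1 state.
For l_f = 2: m_f ∈ {m_i−1, m_i, m_i+1} ∩ [−2, 2] = {-2, -1, 0} → 3 states.
Total: 4.

4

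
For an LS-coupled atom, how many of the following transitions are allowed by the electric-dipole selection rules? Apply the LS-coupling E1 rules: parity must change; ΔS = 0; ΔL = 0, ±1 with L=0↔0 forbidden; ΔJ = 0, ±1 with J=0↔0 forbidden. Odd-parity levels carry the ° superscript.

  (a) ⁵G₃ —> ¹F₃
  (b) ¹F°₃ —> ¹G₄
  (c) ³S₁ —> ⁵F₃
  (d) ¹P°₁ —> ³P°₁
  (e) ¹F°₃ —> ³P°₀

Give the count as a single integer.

(a) forbidden (parity, ΔS fail)
(b) allowed
(c) forbidden (parity, ΔS, ΔL, ΔJ fail)
(d) forbidden (parity, ΔS fail)
(e) forbidden (parity, ΔS, ΔL, ΔJ fail)
Total allowed: 1 of 5.

1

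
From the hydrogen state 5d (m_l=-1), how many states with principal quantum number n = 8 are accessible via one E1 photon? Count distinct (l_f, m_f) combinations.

E1 requires Δl = ±1, so l_f ∈ {1, 3}; with 0 ≤ l_f ≤ n_f−1 = 7, the allowed l_f values are {1, 3}.
For l_f = 1: m_f ∈ {m_i−1, m_i, m_i+1} ∩ [−1, 1] = {-1, 0} → 2 states.
For l_f = 3: m_f ∈ {m_i−1, m_i, m_i+1} ∩ [−3, 3] = {-2, -1, 0} → 3 states.
Total: 5.

5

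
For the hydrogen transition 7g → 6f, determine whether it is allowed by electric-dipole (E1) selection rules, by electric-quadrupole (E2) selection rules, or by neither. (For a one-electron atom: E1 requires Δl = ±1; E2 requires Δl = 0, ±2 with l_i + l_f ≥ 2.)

E1

Δl = 3 − 4 = -1; l_i + l_f = 7.
E1 (Δl = ±1): satisfied.
E2 (Δl = 0,±2, l_i+l_f ≥ 2): not satisfied.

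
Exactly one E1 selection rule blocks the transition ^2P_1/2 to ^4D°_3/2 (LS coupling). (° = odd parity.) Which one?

the ΔS = 0 rule

Parity must change: even → odd — ✓.
ΔS = 0: S: 1/2 → 3/2 — ✗.
ΔL = 0, ±1 (not L=0↔0): L: 1 → 2, ΔL = +1 — ✓.
ΔJ = 0, ±1 (not J=0↔0): J: 1/2 → 3/2, ΔJ = +1 — ✓.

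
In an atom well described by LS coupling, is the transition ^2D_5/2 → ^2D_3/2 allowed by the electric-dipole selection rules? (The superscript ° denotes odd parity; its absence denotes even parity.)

Initial level: S=1/2, L=2, J=5/2, parity even. Final level: S=1/2, L=2, J=3/2, parity even.
Parity must change: even → even — violated.
ΔS = 0: S: 1/2 → 1/2 — satisfied.
ΔL = 0, ±1 (not L=0↔0): L: 2 → 2, ΔL = +0 — satisfied.
ΔJ = 0, ±1 (not J=0↔0): J: 5/2 → 3/2, ΔJ = -1 — satisfied.
Rule(s) violated: parity.

forbidden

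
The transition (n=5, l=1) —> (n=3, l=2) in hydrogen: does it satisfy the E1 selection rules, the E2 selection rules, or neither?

E1

Δl = 2 − 1 = +1; l_i + l_f = 3.
E1 (Δl = ±1): satisfied.
E2 (Δl = 0,±2, l_i+l_f ≥ 2): not satisfied.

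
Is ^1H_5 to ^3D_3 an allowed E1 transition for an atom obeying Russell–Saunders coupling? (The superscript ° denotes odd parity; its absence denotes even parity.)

Parity must change: even → even — fails.
ΔS = 0: S: 0 → 1 — fails.
ΔL = 0, ±1 (not L=0↔0): L: 5 → 2, ΔL = -3 — fails.
ΔJ = 0, ±1 (not J=0↔0): J: 5 → 3, ΔJ = -2 — fails.
Rule(s) violated: parity, ΔS, ΔL, ΔJ.

forbidden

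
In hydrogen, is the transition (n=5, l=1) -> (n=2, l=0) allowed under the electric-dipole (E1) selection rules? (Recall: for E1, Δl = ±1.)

allowed

Initial l = 1, final l = 0, so Δl = -1. E1 requires Δl = ±1: ✓.
All E1 selection rules are satisfied.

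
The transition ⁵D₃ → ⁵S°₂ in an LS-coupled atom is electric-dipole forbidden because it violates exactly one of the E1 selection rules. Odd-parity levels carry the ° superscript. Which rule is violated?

the ΔL = 0, ±1 rule

Parity must change: even → odd — ok.
ΔL = 0, ±1 (not L=0↔0): L: 2 → 0, ΔL = -2 — fails.
ΔJ = 0, ±1 (not J=0↔0): J: 3 → 2, ΔJ = -1 — ok.
ΔS = 0: S: 2 → 2 — ok.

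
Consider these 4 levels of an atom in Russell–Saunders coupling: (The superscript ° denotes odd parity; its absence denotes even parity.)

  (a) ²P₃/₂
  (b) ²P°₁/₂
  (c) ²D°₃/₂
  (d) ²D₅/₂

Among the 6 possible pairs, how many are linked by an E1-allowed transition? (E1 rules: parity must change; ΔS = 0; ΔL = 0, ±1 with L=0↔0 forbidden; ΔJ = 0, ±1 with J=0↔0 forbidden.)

(a)–(b): allowed.
(a)–(c): allowed.
(a)–(d): forbidden (parity).
(b)–(c): forbidden (parity).
(b)–(d): forbidden (ΔJ).
(c)–(d): allowed.
Allowed pairs: 3 of 6.

3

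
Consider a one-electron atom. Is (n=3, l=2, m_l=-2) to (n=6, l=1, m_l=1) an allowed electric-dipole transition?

Δl = 1 − 2 = -1; the E1 rule Δl = ±1 is ok.
m_l: -2 → 1 (Δm_l = +3). |Δm_l| ≤ 1 fails.
The transition is electric-dipole forbidden.

forbidden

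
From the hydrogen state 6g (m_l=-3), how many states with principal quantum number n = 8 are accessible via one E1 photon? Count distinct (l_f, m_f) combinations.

E1 requires Δl = ±1, so l_f ∈ {3, 5}; with 0 ≤ l_f ≤ n_f−1 = 7, the allowed l_f values are {3, 5}.
For l_f = 3: m_f ∈ {m_i−1, m_i, m_i+1} ∩ [−3, 3] = {-3, -2} → 2 states.
For l_f = 5: m_f ∈ {m_i−1, m_i, m_i+1} ∩ [−5, 5] = {-4, -3, -2} → 3 states.
Total: 5.

5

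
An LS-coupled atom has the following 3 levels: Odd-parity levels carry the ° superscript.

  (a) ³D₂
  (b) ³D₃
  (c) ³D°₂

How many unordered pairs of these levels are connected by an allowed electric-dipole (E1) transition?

(a)–(b): forbidden (parity).
(a)–(c): allowed.
(b)–(c): allowed.
Allowed pairs: 2 of 3.

2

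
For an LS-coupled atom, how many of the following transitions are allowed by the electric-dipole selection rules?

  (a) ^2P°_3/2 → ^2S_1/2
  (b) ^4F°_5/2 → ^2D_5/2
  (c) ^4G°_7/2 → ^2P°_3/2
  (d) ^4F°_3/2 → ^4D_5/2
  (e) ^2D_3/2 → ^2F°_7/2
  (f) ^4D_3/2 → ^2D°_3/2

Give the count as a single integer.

(a) allowed
(b) forbidden (ΔS fails)
(c) forbidden (parity, ΔS, ΔL, ΔJ fail)
(d) allowed
(e) forbidden (ΔJ fails)
(f) forbidden (ΔS fails)
Total allowed: 2 of 6.

2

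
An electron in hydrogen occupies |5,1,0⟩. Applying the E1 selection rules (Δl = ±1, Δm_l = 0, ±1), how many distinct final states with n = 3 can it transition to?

4

E1 requires Δl = ±1, so l_f ∈ {0, 2}; with 0 ≤ l_f ≤ n_f−1 = 2, the allowed l_f values are {0, 2}.
For l_f = 0: m_f ∈ {m_i−1, m_i, m_i+1} ∩ [−0, 0] = {0} → 1 state.
For l_f = 2: m_f ∈ {m_i−1, m_i, m_i+1} ∩ [−2, 2] = {-1, 0, 1} → 3 states.
Total: 4.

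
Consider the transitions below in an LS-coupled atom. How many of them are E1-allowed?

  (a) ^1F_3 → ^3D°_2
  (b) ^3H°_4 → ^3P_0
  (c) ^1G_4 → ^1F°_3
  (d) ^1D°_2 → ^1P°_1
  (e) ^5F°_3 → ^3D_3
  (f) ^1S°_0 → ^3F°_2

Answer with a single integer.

1

(a) forbidden (ΔS fails)
(b) forbidden (ΔL, ΔJ fail)
(c) allowed
(d) forbidden (parity fails)
(e) forbidden (ΔS fails)
(f) forbidden (parity, ΔS, ΔL, ΔJ fail)
Total allowed: 1 of 6.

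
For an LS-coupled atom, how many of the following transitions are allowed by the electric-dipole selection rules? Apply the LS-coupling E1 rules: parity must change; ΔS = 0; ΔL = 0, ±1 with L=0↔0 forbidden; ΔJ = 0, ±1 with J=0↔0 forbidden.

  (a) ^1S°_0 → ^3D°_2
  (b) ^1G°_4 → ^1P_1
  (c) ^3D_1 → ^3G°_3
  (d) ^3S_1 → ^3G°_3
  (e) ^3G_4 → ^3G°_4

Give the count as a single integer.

1

(a) forbidden (parity, ΔS, ΔL, ΔJ fail)
(b) forbidden (ΔL, ΔJ fail)
(c) forbidden (ΔL, ΔJ fail)
(d) forbidden (ΔL, ΔJ fail)
(e) allowed
Total allowed: 1 of 5.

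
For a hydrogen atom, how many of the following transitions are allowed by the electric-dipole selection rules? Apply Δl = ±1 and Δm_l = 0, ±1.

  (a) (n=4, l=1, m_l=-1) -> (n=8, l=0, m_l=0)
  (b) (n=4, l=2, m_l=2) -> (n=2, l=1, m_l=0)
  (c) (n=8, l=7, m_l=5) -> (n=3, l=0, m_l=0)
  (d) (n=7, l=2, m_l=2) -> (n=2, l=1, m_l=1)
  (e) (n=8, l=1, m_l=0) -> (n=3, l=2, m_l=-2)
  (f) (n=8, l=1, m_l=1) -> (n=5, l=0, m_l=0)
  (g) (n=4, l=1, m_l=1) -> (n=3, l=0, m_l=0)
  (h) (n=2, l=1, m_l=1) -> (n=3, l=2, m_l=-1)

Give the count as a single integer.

4

(a) allowed
(b) forbidden — Δm_l = -2 (E1 requires Δm_l = 0, ±1)
(c) forbidden — Δl = -7 (E1 requires Δl = ±1); Δm_l = -5 (E1 requires Δm_l = 0, ±1)
(d) allowed
(e) forbidden — Δm_l = -2 (E1 requires Δm_l = 0, ±1)
(f) allowed
(g) allowed
(h) forbidden — Δm_l = -2 (E1 requires Δm_l = 0, ±1)
Total allowed: 4 of 8.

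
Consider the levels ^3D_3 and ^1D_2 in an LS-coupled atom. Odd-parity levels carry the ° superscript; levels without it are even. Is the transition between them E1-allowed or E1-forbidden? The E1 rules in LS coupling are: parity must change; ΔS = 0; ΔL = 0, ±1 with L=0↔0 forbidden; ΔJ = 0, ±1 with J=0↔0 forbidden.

ΔS = 0: S: 1 → 0 — fails.
ΔL = 0, ±1 (not L=0↔0): L: 2 → 2, ΔL = +0 — ok.
ΔJ = 0, ±1 (not J=0↔0): J: 3 → 2, ΔJ = -1 — ok.
Parity must change: even → even — fails.
Rule(s) violated: parity, ΔS.

forbidden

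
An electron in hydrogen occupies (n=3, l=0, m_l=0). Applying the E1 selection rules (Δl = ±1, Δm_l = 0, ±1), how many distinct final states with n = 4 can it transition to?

3

E1 requires Δl = ±1, so l_f ∈ {-1, 1}; with 0 ≤ l_f ≤ n_f−1 = 3, the allowed l_f values are {1}.
For l_f = 1: m_f ∈ {m_i−1, m_i, m_i+1} ∩ [−1, 1] = {-1, 0, 1} → 3 states.
Total: 3.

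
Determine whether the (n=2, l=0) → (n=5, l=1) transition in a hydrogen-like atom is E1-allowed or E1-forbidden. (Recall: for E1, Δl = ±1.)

allowed

Initial l = 0, final l = 1, so Δl = +1. E1 requires Δl = ±1: satisfied.
All E1 selection rules are satisfied.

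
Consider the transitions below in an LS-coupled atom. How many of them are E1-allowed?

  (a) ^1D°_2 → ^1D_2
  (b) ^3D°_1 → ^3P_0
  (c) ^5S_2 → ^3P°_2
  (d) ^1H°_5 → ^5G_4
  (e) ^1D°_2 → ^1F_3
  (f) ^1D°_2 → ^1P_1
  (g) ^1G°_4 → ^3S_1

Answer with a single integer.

4

(a) allowed
(b) allowed
(c) forbidden (ΔS fails)
(d) forbidden (ΔS fails)
(e) allowed
(f) allowed
(g) forbidden (ΔS, ΔL, ΔJ fail)
Total allowed: 4 of 7.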